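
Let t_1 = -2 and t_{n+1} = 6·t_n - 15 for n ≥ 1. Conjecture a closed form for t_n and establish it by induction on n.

t_n = -5·6^(n - 1) + 3

Computing the first terms: t_1 = -2, t_2 = -27, t_3 = -177. This suggests t_n = -5·6^(n - 1) + 3.
Base step (n = 1): the formula gives -2 = -2 = t_1.
For the inductive step, assume it holds for an arbitrary r ≥ 1, so t_r = -5·6^(r - 1) + 3.
Then t_{r+1} = 6·t_r - 15 = 6·(-5·6^(r - 1) + 3) - 15 = -5·6^r + 3 = -5·6^((r+1) - 1) + 3,
which is the claimed formula at n = r+1.
Hence, by induction on n, the claim holds for every n ≥ 1.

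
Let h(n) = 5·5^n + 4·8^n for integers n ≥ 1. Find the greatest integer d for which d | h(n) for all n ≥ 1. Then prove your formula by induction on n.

Computing the first values: h(1) = 57 and h(2) = 381; gcd(57, 381) = 3, so d ≤ 3.
We prove 3 | 5·5^n + 4·8^n for all n ≥ 1 by induction on n.
For the base case n = 1: h(1) = 57 = 3·(19), so 3 | h(1).
For the inductive step, assume it holds for an arbitrary m ≥ 1, i.e. 3 | h(m). Then
h(m+1) − 8·h(m) = (5·5^(m+1) + 4·8^(m+1)) − 8·(5·5^m + 4·8^m) = (5)·5^m·(5 − 8) = (-15)·5^m. Since 3 | h(m) by the inductive hypothesis, 3 | 8·h(m); and 3 | -15 since -15 = 3·-5. Therefore 3 | h(m+1).
This completes the induction.
Therefore the largest such d is 3.

d = 3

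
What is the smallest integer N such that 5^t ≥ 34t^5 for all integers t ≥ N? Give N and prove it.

N = 10

At t = 9: 1953125 < 2007666, so the inequality fails and N ≥ 10. We prove 5^t ≥ 34t^5 for all t ≥ 10.
Base step (t = 10): 5^t = 9765625 and 34t^5 = 3400000, so 9765625 ≥ 3400000.
Suppose the result is true for t = m, so 5^m ≥ 34m^5.
Then 5^(m + 1) = 5·(5^m) ≥ 5·(34m^5).
Also, for m ≥ 10 we have 5·(34m^5) ≥ 34(m+1)^5, since 5 ≥ (1 + 1/m)^5 for all m ≥ 10.
Combining, 5^(m + 1) ≥ 34(m+1)^5.
By induction, the statement is established for all t ≥ 10.
Hence the smallest such N is 10.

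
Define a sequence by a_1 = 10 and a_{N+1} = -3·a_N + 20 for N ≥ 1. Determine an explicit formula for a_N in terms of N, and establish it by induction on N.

a_N = 5(-3)^(N - 1) + 5

Computing the first terms: a_1 = 10, a_2 = -10, a_3 = 50. This suggests a_N = 5(-3)^(N - 1) + 5.
Base step (N = 1): the formula gives 10 = 10 = a_1.
Inductive step: assume the claim holds for N = m, so a_m = 5(-3)^(m - 1) + 5.
Then a_{m+1} = -3·a_m + 20 = -3·(5(-3)^(m - 1) + 5) + 20 = 5(-3)^m + 5 = 5(-3)^((m+1) - 1) + 5,
which is the claimed formula at N = m+1.
By the principle of mathematical induction, the result holds for all N ≥ 1.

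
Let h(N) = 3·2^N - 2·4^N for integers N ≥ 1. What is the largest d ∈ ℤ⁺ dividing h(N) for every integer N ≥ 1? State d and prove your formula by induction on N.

Computing the first values: h(1) = -2 and h(2) = -20; gcd(-2, -20) = 2, so d ≤ 2.
We prove 2 | 3·2^N - 2·4^N for all N ≥ 1 by induction on N.
For the base case N = 1: h(1) = -2 = 2·(-1), so 2 | h(1).
Inductive step: suppose the statement holds for some i ≥ 1, i.e. 2 | h(i). Then
h(i+1) − 4·h(i) = (3·2^(i+1) - 2·4^(i+1)) − 4·(3·2^i - 2·4^i) = (3)·2^i·(2 − 4) = (-6)·2^i. Since 2 | h(i) by the inductive hypothesis, 2 | 4·h(i); and 2 | -6 since -6 = 2·-3. Therefore 2 | h(i+1).
By the principle of mathematical induction, the result holds for all N ≥ 1.
Therefore the largest such d is 2.

d = 2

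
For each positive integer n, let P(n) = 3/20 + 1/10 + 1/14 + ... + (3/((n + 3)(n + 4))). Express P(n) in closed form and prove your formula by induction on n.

P(n) = 3n/(4(n + 4))

We claim P(n) = 3n/(4(n + 4)) for all n ≥ 1.
Base step (n = 1): P(1) = 3/20, and the closed form gives 3/20. They agree.
Inductive step: suppose the statement holds for some m ≥ 1, so P(m) = 3m/(4(m + 4)).
Then P(m+1) = P(m) + (3/((m + 4)(m + 5))) = (3m/(4(m + 4))) + (3/((m + 4)(m + 5))).
Simplifying, P(m+1) = 3(m + 1)/(4(m + 5)) = 3(m+1)/(4((m+1) + 4)),
which is the closed form with n = m+1.
Hence, by induction on n, the claim holds for every n ≥ 1.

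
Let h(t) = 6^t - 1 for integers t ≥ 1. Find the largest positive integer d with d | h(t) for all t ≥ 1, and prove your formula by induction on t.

Computing the first values: h(1) = 5 and h(2) = 35; gcd(5, 35) = 5, so d ≤ 5.
We prove 5 | 6^t - 1 for all t ≥ 1 by induction on t.
Base step (t = 1): h(1) = 5 = 5·(1), so 5 | h(1).
Suppose the result is true for t = k, i.e. 5 | h(k). Then
6^{k+1} − 1^{k+1} = 6·6^k − 1·1^k = 6·(6^k − 1^k) + (5)·1^k. The first term is divisible by 5 by the inductive hypothesis, and the second term (5)·1^k is divisible by 5 since 5 | 5. Hence 5 | h(k+1).
By the principle of mathematical induction, the result holds for all t ≥ 1.
Therefore the largest such d is 5.

d = 5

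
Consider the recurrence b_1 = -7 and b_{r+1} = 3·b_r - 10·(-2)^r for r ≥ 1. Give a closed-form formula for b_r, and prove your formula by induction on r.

Computing the first terms: b_1 = -7, b_2 = -1, b_3 = -43. This suggests b_r = -(-2)^(r + 1) - 3^r.
Base case (r = 1): the formula gives -7 = -7 = b_1.
Suppose the result is true for r = j, so b_j = -(-2)^(j + 1) - 3^j.
Then b_{j+1} = 3·b_j - 10·(-2)^j = 3·(-(-2)^(j + 1) - 3^j) - 10·(-2)^j = -(-2)^(j + 2) - 3^(j + 1) = -(-2)^((j+1) + 1) - 3^(j+1),
which is the claimed formula at r = j+1.
By the principle of mathematical induction, the result holds for all r ≥ 1.

b_r = -(-2)^(r + 1) - 3^r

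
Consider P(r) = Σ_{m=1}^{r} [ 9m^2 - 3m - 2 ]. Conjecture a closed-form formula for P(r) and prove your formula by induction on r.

We claim P(r) = r(3r^2 + 3r - 2) for all r ≥ 1.
Base case (r = 1): P(1) = 4, and the closed form gives 4. They agree.
Suppose the result is true for r = m, so P(m) = m(3m^2 + 3m - 2).
Then P(m+1) = P(m) + (9m^2 + 15m + 4) = (m(3m^2 + 3m - 2)) + (9m^2 + 15m + 4).
Simplifying, P(m+1) = (m + 1)(3m^2 + 9m + 4) = (m+1)(3(m+1)^2 + 3(m+1) - 2),
which is the closed form with r = m+1.
Hence, by induction on r, the claim holds for every r ≥ 1.

P(r) = r(3r^2 + 3r - 2)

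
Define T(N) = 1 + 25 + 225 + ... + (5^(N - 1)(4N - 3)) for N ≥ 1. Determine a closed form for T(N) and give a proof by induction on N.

We claim T(N) = 5^N(N - 1) + 1 for all N ≥ 1.
When N = 1: T(1) = 1, and the closed form gives 1. They agree.
Suppose the result is true for N = k, so T(k) = 5^k(k - 1) + 1.
Then T(k+1) = T(k) + (5^k(4k + 1)) = (5^k(k - 1) + 1) + (5^k(4k + 1)).
Simplifying, T(k+1) = 5^(k + 1)k + 1 = 5^(k+1)((k+1) - 1) + 1,
which is the closed form with N = k+1.
By induction, the statement is established for all N ≥ 1.

T(N) = 5^N(N - 1) + 1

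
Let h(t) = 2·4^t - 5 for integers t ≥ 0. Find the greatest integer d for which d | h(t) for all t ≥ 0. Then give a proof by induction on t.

d = 3

Computing the first values: h(0) = -3 and h(1) = 3; gcd(-3, 3) = 3, so d ≤ 3.
We prove 3 | 2·4^t - 5 for all t ≥ 0 by induction on t.
When t = 0: h(0) = -3 = 3·(-1), so 3 | h(0).
Inductive step: suppose the statement holds for some p ≥ 0, i.e. 3 | h(p). Then
h(p+1) = 2·4^(p+1) - 5 = 4·(2·4^p - 5) + 15 = 4·h(p) + 15. The first term is divisible by 3 by the inductive hypothesis, and 15 is divisible by 3. Hence 3 | h(p+1).
Hence, by induction on t, the claim holds for every t ≥ 0.
Therefore the largest such d is 3.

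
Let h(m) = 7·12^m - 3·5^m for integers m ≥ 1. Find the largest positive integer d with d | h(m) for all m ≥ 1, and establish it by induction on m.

Computing the first values: h(1) = 69 and h(2) = 933; gcd(69, 933) = 3, so d ≤ 3.
We prove 3 | 7·12^m - 3·5^m for all m ≥ 1 by induction on m.
When m = 1: h(1) = 69 = 3·(23), so 3 | h(1).
Inductive step: suppose the statement holds for some i ≥ 1, i.e. 3 | h(i). Then
h(i+1) − 12·h(i) = (7·12^(i+1) - 3·5^(i+1)) − 12·(7·12^i - 3·5^i) = (-3)·5^i·(5 − 12) = (21)·5^i. Since 3 | h(i) by the inductive hypothesis, 3 | 12·h(i); and 3 | 21 since 21 = 3·7. Therefore 3 | h(i+1).
Hence, by induction on m, the claim holds for every m ≥ 1.
Therefore the largest such d is 3.

d = 3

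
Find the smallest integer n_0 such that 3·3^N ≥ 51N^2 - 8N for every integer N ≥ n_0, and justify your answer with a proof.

n_0 = 6

At N = 5: 729 < 1235, so the inequality fails and n_0 ≥ 6. We prove 3·3^N ≥ 51N^2 - 8N for all N ≥ 6.
Base step (N = 6): 3·3^N = 2187 and 51N^2 - 8N = 1788, so 2187 ≥ 1788.
Inductive step: suppose the statement holds for some j ≥ 6, so 3·3^j ≥ 51j^2 - 8j.
Then 3·3^(j + 1) = 3·(3·3^j) ≥ 3·(51j^2 - 8j).
Also, for j ≥ 6 we have 3·(51j^2 - 8j) ≥ 51(j+1)^2 - 8(j+1), since 3·(51j^2 - 8j) − (51(j+1)^2 - 8(j+1)) = 102j^2 - 118j - 43, which is nonnegative for all j ≥ 6.
Combining, 3·3^(j + 1) ≥ 51(j+1)^2 - 8(j+1).
By the principle of mathematical induction, the result holds for all N ≥ 6.
Hence the smallest such n_0 is 6.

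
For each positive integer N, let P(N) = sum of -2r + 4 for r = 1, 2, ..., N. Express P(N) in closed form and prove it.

We claim P(N) = -N(N - 3) for all N ≥ 1.
When N = 1: P(1) = 2, and the closed form gives 2. They agree.
For the inductive step, assume it holds for an arbitrary r ≥ 1, so P(r) = r(-r + 3).
Then P(r+1) = P(r) + (-2r + 2) = (r(-r + 3)) + (-2r + 2).
Simplifying, P(r+1) = -(r - 2)(r + 1) = -(r+1)((r+1) - 3),
which is the closed form with N = r+1.
This completes the induction.

P(N) = -N(N - 3)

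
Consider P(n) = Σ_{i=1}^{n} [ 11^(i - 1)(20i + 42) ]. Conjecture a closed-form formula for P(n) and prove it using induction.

We claim P(n) = 2·11^n(n + 2) - 4 for all n ≥ 1.
Base case (n = 1): P(1) = 62, and the closed form gives 62. They agree.
For the inductive step, assume it holds for an arbitrary i ≥ 1, so P(i) = 2·11^i(i + 2) - 4.
Then P(i+1) = P(i) + (11^i(20i + 62)) = (2·11^i(i + 2) - 4) + (11^i(20i + 62)).
Simplifying, P(i+1) = 22·11^i·i + 66·11^i - 4 = 2·11^(i+1)((i+1) + 2) - 4,
which is the closed form with n = i+1.
By the principle of mathematical induction, the result holds for all n ≥ 1.

P(n) = 2·11^n(n + 2) - 4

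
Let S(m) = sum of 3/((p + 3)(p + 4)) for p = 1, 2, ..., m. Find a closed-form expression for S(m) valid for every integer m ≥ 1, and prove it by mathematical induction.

We claim S(m) = 3m/(4(m + 4)) for all m ≥ 1.
Base step (m = 1): S(1) = 3/20, and the closed form gives 3/20. They agree.
Inductive step: suppose the statement holds for some p ≥ 1, so S(p) = 3p/(4(p + 4)).
Then S(p+1) = S(p) + (3/((p + 4)(p + 5))) = (3p/(4(p + 4))) + (3/((p + 4)(p + 5))).
Simplifying, S(p+1) = 3(p + 1)/(4(p + 5)) = 3(p+1)/(4((p+1) + 4)),
which is the closed form with m = p+1.
By induction, the statement is established for all m ≥ 1.

S(m) = 3m/(4(m + 4))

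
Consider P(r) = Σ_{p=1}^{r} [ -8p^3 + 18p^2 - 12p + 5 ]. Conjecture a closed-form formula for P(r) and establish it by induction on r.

We claim P(r) = -r(2r^3 - 2r^2 - r - 2) for all r ≥ 1.
For the base case r = 1: P(1) = 3, and the closed form gives 3. They agree.
Inductive step: suppose the statement holds for some p ≥ 1, so P(p) = p(-2p^3 + 2p^2 + p + 2).
Then P(p+1) = P(p) + (-8p^3 - 6p^2 + 3) = (p(-2p^3 + 2p^2 + p + 2)) + (-8p^3 - 6p^2 + 3).
Simplifying, P(p+1) = -(p + 1)(2p^3 + 4p^2 + p - 3) = -(p+1)(2(p+1)^3 - 2(p+1)^2 - (p+1) - 2),
which is the closed form with r = p+1.
This completes the induction.

P(r) = -r(2r^3 - 2r^2 - r - 2)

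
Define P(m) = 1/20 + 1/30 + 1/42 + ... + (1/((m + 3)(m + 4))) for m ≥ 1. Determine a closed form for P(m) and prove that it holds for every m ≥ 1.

P(m) = m/(4(m + 4))

We claim P(m) = m/(4(m + 4)) for all m ≥ 1.
Base step (m = 1): P(1) = 1/20, and the closed form gives 1/20. They agree.
Suppose the result is true for m = r, so P(r) = r/(4(r + 4)).
Then P(r+1) = P(r) + (1/((r + 4)(r + 5))) = (r/(4(r + 4))) + (1/((r + 4)(r + 5))).
Simplifying, P(r+1) = (r + 1)/(4(r + 5)) = (r+1)/(4((r+1) + 4)),
which is the closed form with m = r+1.
By the principle of mathematical induction, the result holds for all m ≥ 1.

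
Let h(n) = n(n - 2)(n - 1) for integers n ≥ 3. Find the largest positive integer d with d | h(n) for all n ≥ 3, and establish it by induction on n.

Computing the first values: h(3) = 6 and h(4) = 24; gcd(6, 24) = 6, so d ≤ 6.
We prove 6 | n(n - 2)(n - 1) for all n ≥ 3 by induction on n.
Base step (n = 3): h(3) = 6 = 6·(1), so 6 | h(3).
Inductive step: assume the claim holds for n = m, i.e. 6 | h(m). Then
h(m+1) − h(m) = (m-1)·m·(m+1) − (m-2)·(m-1)·m = (m-1)·m·[(m+1) − (m-2)] = 3·(m-1)·m. The product of 2 consecutive integers is divisible by (2)! = 2, so h(m+1) − h(m) is divisible by 3·2 = 6. By the inductive hypothesis 6 | h(m), hence 6 | h(m+1).
By induction, the statement is established for all n ≥ 3.
Therefore the largest such d is 6.

d = 6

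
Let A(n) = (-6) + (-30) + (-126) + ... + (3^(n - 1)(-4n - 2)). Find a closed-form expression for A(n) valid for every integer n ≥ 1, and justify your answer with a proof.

We claim A(n) = -2·3^n·n for all n ≥ 1.
Base case (n = 1): A(1) = -6, and the closed form gives -6. They agree.
For the inductive step, assume it holds for an arbitrary k ≥ 1, so A(k) = -2·3^k·k.
Then A(k+1) = A(k) + (3^k(-4k - 6)) = (-2·3^k·k) + (3^k(-4k - 6)).
Simplifying, A(k+1) = 6·3^k(-k - 1) = -2·3^(k+1)·(k+1),
which is the closed form with n = k+1.
This completes the induction.

A(n) = -2·3^n·n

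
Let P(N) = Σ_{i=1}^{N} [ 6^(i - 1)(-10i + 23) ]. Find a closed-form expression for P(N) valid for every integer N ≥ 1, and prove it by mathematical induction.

P(N) = 6^N(-2N + 5) - 5

We claim P(N) = 6^N(-2N + 5) - 5 for all N ≥ 1.
For the base case N = 1: P(1) = 13, and the closed form gives 13. They agree.
Inductive step: assume the claim holds for N = i, so P(i) = 6^i(-2i + 5) - 5.
Then P(i+1) = P(i) + (6^i(-10i + 13)) = (6^i(-2i + 5) - 5) + (6^i(-10i + 13)).
Simplifying, P(i+1) = -12·6^i·i + 18·6^i - 5 = 6^(i+1)(-2(i+1) + 5) - 5,
which is the closed form with N = i+1.
By induction, the statement is established for all N ≥ 1.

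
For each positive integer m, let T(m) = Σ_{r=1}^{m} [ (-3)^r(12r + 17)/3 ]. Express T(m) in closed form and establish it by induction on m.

T(m) = (-3)^m(3m + 5) - 5

We claim T(m) = (-3)^m(3m + 5) - 5 for all m ≥ 1.
Base case (m = 1): T(1) = -29, and the closed form gives -29. They agree.
Suppose the result is true for m = r, so T(r) = (-3)^r(3r + 5) - 5.
Then T(r+1) = T(r) + ((-3)^r(-12r - 29)) = ((-3)^r(3r + 5) - 5) + ((-3)^r(-12r - 29)).
Simplifying, T(r+1) = -9(-3)^r·r - 24(-3)^r - 5 = (-3)^(r+1)(3(r+1) + 5) - 5,
which is the closed form with m = r+1.
By induction, the statement is established for all m ≥ 1.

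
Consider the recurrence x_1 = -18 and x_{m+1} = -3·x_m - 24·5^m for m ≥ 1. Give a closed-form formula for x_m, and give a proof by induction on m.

x_m = (-3)^m - 3·5^m

Computing the first terms: x_1 = -18, x_2 = -66, x_3 = -402. This suggests x_m = (-3)^m - 3·5^m.
When m = 1: the formula gives -18 = -18 = x_1.
For the inductive step, assume it holds for an arbitrary k ≥ 1, so x_k = (-3)^k - 3·5^k.
Then x_{k+1} = -3·x_k - 24·5^k = -3·((-3)^k - 3·5^k) - 24·5^k = (-3)^(k + 1) - 3·5^(k + 1),
which is the claimed formula at m = k+1.
By the principle of mathematical induction, the result holds for all m ≥ 1.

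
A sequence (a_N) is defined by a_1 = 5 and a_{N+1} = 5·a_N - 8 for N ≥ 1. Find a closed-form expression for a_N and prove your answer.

Computing the first terms: a_1 = 5, a_2 = 17, a_3 = 77. This suggests a_N = 3·5^(N - 1) + 2.
Base case (N = 1): the formula gives 5 = 5 = a_1.
Inductive step: suppose the statement holds for some m ≥ 1, so a_m = 3·5^(m - 1) + 2.
Then a_{m+1} = 5·a_m - 8 = 5·(3·5^(m - 1) + 2) - 8 = 3·5^m + 2 = 3·5^((m+1) - 1) + 2,
which is the claimed formula at N = m+1.
Hence, by induction on N, the claim holds for every N ≥ 1.

a_N = 3·5^(N - 1) + 2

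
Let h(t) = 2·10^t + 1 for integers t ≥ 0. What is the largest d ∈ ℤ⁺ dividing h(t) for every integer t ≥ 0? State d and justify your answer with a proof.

d = 3

Computing the first values: h(0) = 3 and h(1) = 21; gcd(3, 21) = 3, so d ≤ 3.
We prove 3 | 2·10^t + 1 for all t ≥ 0 by induction on t.
Base step (t = 0): h(0) = 3 = 3·(1), so 3 | h(0).
Inductive step: assume the claim holds for t = p, i.e. 3 | h(p). Then
h(p+1) = 2·10^(p+1) + 1 = 10·(2·10^p + 1) - 9 = 10·h(p) - 9. The first term is divisible by 3 by the inductive hypothesis, and -9 is divisible by 3. Hence 3 | h(p+1).
By the principle of mathematical induction, the result holds for all t ≥ 0.
Therefore the largest such d is 3.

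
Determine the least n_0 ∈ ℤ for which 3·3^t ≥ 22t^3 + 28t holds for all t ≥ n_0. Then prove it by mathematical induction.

n_0 = 8

At t = 7: 6561 < 7742, so the inequality fails and n_0 ≥ 8. We prove 3·3^t ≥ 22t^3 + 28t for all t ≥ 8.
For the base case t = 8: 3·3^t = 19683 and 22t^3 + 28t = 11488, so 19683 ≥ 11488.
For the inductive step, assume it holds for an arbitrary m ≥ 8, so 3·3^m ≥ 22m^3 + 28m.
Then 3·3^(m + 1) = 3·(3·3^m) ≥ 3·(22m^3 + 28m).
Also, for m ≥ 8 we have 3·(22m^3 + 28m) ≥ 22(m+1)^3 + 28(m+1), since 3·(22m^3 + 28m) − (22(m+1)^3 + 28(m+1)) = 44m^3 - 66m^2 - 10m - 50, which is nonnegative for all m ≥ 8.
Combining, 3·3^(m + 1) ≥ 22(m+1)^3 + 28(m+1).
By the principle of mathematical induction, the result holds for all t ≥ 8.
Hence the smallest such n_0 is 8.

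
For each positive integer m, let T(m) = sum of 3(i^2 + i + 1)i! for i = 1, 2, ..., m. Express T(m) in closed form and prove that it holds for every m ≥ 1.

T(m) = (3m + 3)(m + 1)! - 3

We claim T(m) = (3m + 3)(m + 1)! - 3 for all m ≥ 1.
Base step (m = 1): T(1) = 9, and the closed form gives 9. They agree.
Inductive step: assume the claim holds for m = i, so T(i) = (3i + 3)(i + 1)! - 3.
Then T(i+1) = T(i) + (3(i^2 + 3i + 3)(i + 1)!) = ((3i + 3)(i + 1)! - 3) + (3(i^2 + 3i + 3)(i + 1)!).
Simplifying, T(i+1) = (3(i+1) + 3)((i+1) + 1)! - 3,
which is the closed form with m = i+1.
Hence, by induction on m, the claim holds for every m ≥ 1.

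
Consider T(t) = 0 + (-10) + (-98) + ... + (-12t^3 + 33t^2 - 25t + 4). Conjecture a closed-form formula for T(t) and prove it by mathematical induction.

T(t) = -t(t - 1)(3t^2 - 2t - 3)

We claim T(t) = -t(t - 1)(3t^2 - 2t - 3) for all t ≥ 1.
When t = 1: T(1) = 0, and the closed form gives 0. They agree.
Suppose the result is true for t = r, so T(r) = r(-3r^3 + 5r^2 + r - 3).
Then T(r+1) = T(r) + (r(-12r^2 - 3r + 5)) = (r(-3r^3 + 5r^2 + r - 3)) + (r(-12r^2 - 3r + 5)).
Simplifying, T(r+1) = -r(r + 1)(3r^2 + 4r - 2) = -(r+1)((r+1) - 1)(3(r+1)^2 - 2(r+1) - 3),
which is the closed form with t = r+1.
This completes the induction.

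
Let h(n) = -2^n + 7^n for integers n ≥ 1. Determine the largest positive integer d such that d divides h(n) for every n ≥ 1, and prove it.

d = 5

Computing the first values: h(1) = 5 and h(2) = 45; gcd(5, 45) = 5, so d ≤ 5.
We prove 5 | -2^n + 7^n for all n ≥ 1 by induction on n.
Base step (n = 1): h(1) = 5 = 5·(1), so 5 | h(1).
Inductive step: assume the claim holds for n = k, i.e. 5 | h(k). Then
7^{k+1} − 2^{k+1} = 7·7^k − 2·2^k = 7·(7^k − 2^k) + (5)·2^k. The first term is divisible by 5 by the inductive hypothesis, and the second term (5)·2^k is divisible by 5 since 5 | 5. Hence 5 | h(k+1).
By the principle of mathematical induction, the result holds for all n ≥ 1.
Therefore the largest such d is 5.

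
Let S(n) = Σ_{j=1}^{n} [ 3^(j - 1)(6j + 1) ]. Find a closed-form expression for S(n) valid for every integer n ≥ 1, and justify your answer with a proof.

We claim S(n) = 3^n(3n - 1) + 1 for all n ≥ 1.
For the base case n = 1: S(1) = 7, and the closed form gives 7. They agree.
For the inductive step, assume it holds for an arbitrary j ≥ 1, so S(j) = 3^j(3j - 1) + 1.
Then S(j+1) = S(j) + (3^j(6j + 7)) = (3^j(3j - 1) + 1) + (3^j(6j + 7)).
Simplifying, S(j+1) = 9·3^j·j + 6·3^j + 1 = 3^(j+1)(3(j+1) - 1) + 1,
which is the closed form with n = j+1.
By induction, the statement is established for all n ≥ 1.

S(n) = 3^n(3n - 1) + 1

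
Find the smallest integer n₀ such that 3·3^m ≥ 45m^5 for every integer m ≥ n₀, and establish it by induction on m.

At m = 14: 14348907 < 24202080, so the inequality fails and n₀ ≥ 15. We prove 3·3^m ≥ 45m^5 for all m ≥ 15.
Base case (m = 15): 3·3^m = 43046721 and 45m^5 = 34171875, so 43046721 ≥ 34171875.
For the inductive step, assume it holds for an arbitrary k ≥ 15, so 3·3^k ≥ 45k^5.
Then 3·3^(k + 1) = 3·(3·3^k) ≥ 3·(45k^5).
Also, for k ≥ 15 we have 3·(45k^5) ≥ 45(k+1)^5, since 3 ≥ (1 + 1/k)^5 for all k ≥ 15.
Combining, 3·3^(k + 1) ≥ 45(k+1)^5.
By the principle of mathematical induction, the result holds for all m ≥ 15.
Hence the smallest such n₀ is 15.

n₀ = 15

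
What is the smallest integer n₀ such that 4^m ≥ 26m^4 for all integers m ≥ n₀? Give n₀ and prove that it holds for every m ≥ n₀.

At m = 8: 65536 < 106496, so the inequality fails and n₀ ≥ 9. We prove 4^m ≥ 26m^4 for all m ≥ 9.
Base step (m = 9): 4^m = 262144 and 26m^4 = 170586, so 262144 ≥ 170586.
For the inductive step, assume it holds for an arbitrary i ≥ 9, so 4^i ≥ 26i^4.
Then 4^(i + 1) = 4·(4^i) ≥ 4·(26i^4).
Also, for i ≥ 9 we have 4·(26i^4) ≥ 26(i+1)^4, since 4 ≥ (1 + 1/i)^4 for all i ≥ 9.
Combining, 4^(i + 1) ≥ 26(i+1)^4.
Hence, by induction on m, the claim holds for every m ≥ 9.
Hence the smallest such n₀ is 9.

n₀ = 9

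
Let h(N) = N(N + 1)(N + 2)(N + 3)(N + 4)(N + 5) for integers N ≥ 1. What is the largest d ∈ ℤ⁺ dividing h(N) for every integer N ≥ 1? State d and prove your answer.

Computing the first values: h(1) = 720 and h(2) = 5040; gcd(720, 5040) = 720, so d ≤ 720.
We prove 720 | N(N + 1)(N + 2)(N + 3)(N + 4)(N + 5) for all N ≥ 1 by induction on N.
When N = 1: h(1) = 720 = 720·(1), so 720 | h(1).
For the inductive step, assume it holds for an arbitrary m ≥ 1, i.e. 720 | h(m). Then
h(m+1) − h(m) = (m+1)·(m+2)·(m+3)·(m+4)·(m+5)·(m+6) − m·(m+1)·(m+2)·(m+3)·(m+4)·(m+5) = (m+1)·(m+2)·(m+3)·(m+4)·(m+5)·[(m+6) − m] = 6·(m+1)·(m+2)·(m+3)·(m+4)·(m+5). The product of 5 consecutive integers is divisible by (5)! = 120, so h(m+1) − h(m) is divisible by 6·120 = 720. By the inductive hypothesis 720 | h(m), hence 720 | h(m+1).
By induction, the statement is established for all N ≥ 1.
Therefore the largest such d is 720.

d = 720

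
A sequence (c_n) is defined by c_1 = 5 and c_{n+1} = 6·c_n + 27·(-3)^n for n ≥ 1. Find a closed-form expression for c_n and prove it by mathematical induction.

c_n = (-3)^(n + 1) - 4·6^(n - 1)

Computing the first terms: c_1 = 5, c_2 = -51, c_3 = -63. This suggests c_n = (-3)^(n + 1) - 4·6^(n - 1).
Base case (n = 1): the formula gives 5 = 5 = c_1.
Suppose the result is true for n = m, so c_m = (-3)^(m + 1) - 4·6^(m - 1).
Then c_{m+1} = 6·c_m + 27·(-3)^m = 6·((-3)^(m + 1) - 4·6^(m - 1)) + 27·(-3)^m = (-3)^(m + 2) - 4·6^m = (-3)^((m+1) + 1) - 4·6^((m+1) - 1),
which is the claimed formula at n = m+1.
This completes the induction.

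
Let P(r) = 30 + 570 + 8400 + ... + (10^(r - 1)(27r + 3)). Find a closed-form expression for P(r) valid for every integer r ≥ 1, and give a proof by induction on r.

We claim P(r) = 3·10^r·r for all r ≥ 1.
Base case (r = 1): P(1) = 30, and the closed form gives 30. They agree.
Suppose the result is true for r = i, so P(i) = 3·10^i·i.
Then P(i+1) = P(i) + (10^i(27i + 30)) = (3·10^i·i) + (10^i(27i + 30)).
Simplifying, P(i+1) = 30·10^i(i + 1) = 3·10^(i+1)·(i+1),
which is the closed form with r = i+1.
Hence, by induction on r, the claim holds for every r ≥ 1.

P(r) = 3·10^r·r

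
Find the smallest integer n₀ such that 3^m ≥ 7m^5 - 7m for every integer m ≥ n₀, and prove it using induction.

At m = 13: 1594323 < 2598960, so the inequality fails and n₀ ≥ 14. We prove 3^m ≥ 7m^5 - 7m for all m ≥ 14.
Base case (m = 14): 3^m = 4782969 and 7m^5 - 7m = 3764670, so 4782969 ≥ 3764670.
Inductive step: assume the claim holds for m = r, so 3^r ≥ 7r^5 - 7r.
Then 3^(r + 1) = 3·(3^r) ≥ 3·(7r^5 - 7r).
Also, for r ≥ 14 we have 3·(7r^5 - 7r) ≥ 7(r+1)^5 - 7(r+1), since 3·(7r^5 - 7r) − (7(r+1)^5 - 7(r+1)) = 14r^5 - 35r^4 - 70r^3 - 70r^2 - 49r, which is nonnegative for all r ≥ 14.
Combining, 3^(r + 1) ≥ 7(r+1)^5 - 7(r+1).
By the principle of mathematical induction, the result holds for all m ≥ 14.
Hence the smallest such n₀ is 14.

n₀ = 14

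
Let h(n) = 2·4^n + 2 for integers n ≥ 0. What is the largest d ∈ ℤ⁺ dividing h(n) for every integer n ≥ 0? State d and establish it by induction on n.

Computing the first values: h(0) = 4 and h(1) = 10; gcd(4, 10) = 2, so d ≤ 2.
We prove 2 | 2·4^n + 2 for all n ≥ 0 by induction on n.
Base step (n = 0): h(0) = 4 = 2·(2), so 2 | h(0).
Inductive step: suppose the statement holds for some j ≥ 0, i.e. 2 | h(j). Then
h(j+1) = 2·4^(j+1) + 2 = 4·(2·4^j + 2) - 6 = 4·h(j) - 6. The first term is divisible by 2 by the inductive hypothesis, and -6 is divisible by 2. Hence 2 | h(j+1).
This completes the induction.
Therefore the largest such d is 2.

d = 2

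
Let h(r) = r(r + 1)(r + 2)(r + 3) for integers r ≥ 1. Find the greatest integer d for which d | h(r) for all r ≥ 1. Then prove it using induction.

Computing the first values: h(1) = 24 and h(2) = 120; gcd(24, 120) = 24, so d ≤ 24.
We prove 24 | r(r + 1)(r + 2)(r + 3) for all r ≥ 1 by induction on r.
Base step (r = 1): h(1) = 24 = 24·(1), so 24 | h(1).
For the inductive step, assume it holds for an arbitrary p ≥ 1, i.e. 24 | h(p). Then
h(p+1) − h(p) = (p+1)·(p+2)·(p+3)·(p+4) − p·(p+1)·(p+2)·(p+3) = (p+1)·(p+2)·(p+3)·[(p+4) − p] = 4·(p+1)·(p+2)·(p+3). The product of 3 consecutive integers is divisible by (3)! = 6, so h(p+1) − h(p) is divisible by 4·6 = 24. By the inductive hypothesis 24 | h(p), hence 24 | h(p+1).
By the principle of mathematical induction, the result holds for all r ≥ 1.
Therefore the largest such d is 24.

d = 24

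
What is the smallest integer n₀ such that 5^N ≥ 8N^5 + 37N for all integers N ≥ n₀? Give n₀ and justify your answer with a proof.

n₀ = 8

At N = 7: 78125 < 134715, so the inequality fails and n₀ ≥ 8. We prove 5^N ≥ 8N^5 + 37N for all N ≥ 8.
Base step (N = 8): 5^N = 390625 and 8N^5 + 37N = 262440, so 390625 ≥ 262440.
Inductive step: assume the claim holds for N = k, so 5^k ≥ 8k^5 + 37k.
Then 5^(k + 1) = 5·(5^k) ≥ 5·(8k^5 + 37k).
Also, for k ≥ 8 we have 5·(8k^5 + 37k) ≥ 8(k+1)^5 + 37(k+1), since 5·(8k^5 + 37k) − (8(k+1)^5 + 37(k+1)) = 32k^5 - 40k^4 - 80k^3 - 80k^2 + 108k - 45, which is nonnegative for all k ≥ 8.
Combining, 5^(k + 1) ≥ 8(k+1)^5 + 37(k+1).
By induction, the statement is established for all N ≥ 8.
Hence the smallest such n₀ is 8.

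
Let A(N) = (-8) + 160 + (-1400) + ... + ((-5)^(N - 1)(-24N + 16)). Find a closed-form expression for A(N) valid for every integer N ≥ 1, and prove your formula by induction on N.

A(N) = 2(-5)^N(2N - 1) + 2

We claim A(N) = 2(-5)^N(2N - 1) + 2 for all N ≥ 1.
Base case (N = 1): A(1) = -8, and the closed form gives -8. They agree.
Inductive step: assume the claim holds for N = j, so A(j) = 2(-5)^j(2j - 1) + 2.
Then A(j+1) = A(j) + ((-5)^j(-24j - 8)) = (2(-5)^j(2j - 1) + 2) + ((-5)^j(-24j - 8)).
Simplifying, A(j+1) = -20(-5)^j·j - 10(-5)^j + 2 = 2(-5)^(j+1)(2(j+1) - 1) + 2,
which is the closed form with N = j+1.
Hence, by induction on N, the claim holds for every N ≥ 1.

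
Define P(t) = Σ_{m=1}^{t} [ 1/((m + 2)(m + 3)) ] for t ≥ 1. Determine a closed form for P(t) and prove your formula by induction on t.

P(t) = t/(3(t + 3))

We claim P(t) = t/(3(t + 3)) for all t ≥ 1.
For the base case t = 1: P(1) = 1/12, and the closed form gives 1/12. They agree.
Suppose the result is true for t = m, so P(m) = m/(3(m + 3)).
Then P(m+1) = P(m) + (1/((m + 3)(m + 4))) = (m/(3(m + 3))) + (1/((m + 3)(m + 4))).
Simplifying, P(m+1) = (m + 1)/(3(m + 4)) = (m+1)/(3((m+1) + 3)),
which is the closed form with t = m+1.
Hence, by induction on t, the claim holds for every t ≥ 1.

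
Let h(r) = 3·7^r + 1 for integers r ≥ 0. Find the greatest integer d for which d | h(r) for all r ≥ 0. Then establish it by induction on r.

d = 2

Computing the first values: h(0) = 4 and h(1) = 22; gcd(4, 22) = 2, so d ≤ 2.
We prove 2 | 3·7^r + 1 for all r ≥ 0 by induction on r.
For the base case r = 0: h(0) = 4 = 2·(2), so 2 | h(0).
For the inductive step, assume it holds for an arbitrary k ≥ 0, i.e. 2 | h(k). Then
h(k+1) = 3·7^(k+1) + 1 = 7·(3·7^k + 1) - 6 = 7·h(k) - 6. The first term is divisible by 2 by the inductive hypothesis, and -6 is divisible by 2. Hence 2 | h(k+1).
This completes the induction.
Therefore the largest such d is 2.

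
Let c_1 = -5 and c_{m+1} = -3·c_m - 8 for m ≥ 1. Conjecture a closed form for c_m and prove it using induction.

Computing the first terms: c_1 = -5, c_2 = 7, c_3 = -29. This suggests c_m = (-3)^m - 2.
Base step (m = 1): the formula gives -5 = -5 = c_1.
Suppose the result is true for m = k, so c_k = (-3)^k - 2.
Then c_{k+1} = -3·c_k - 8 = -3·((-3)^k - 2) - 8 = (-3)^(k + 1) - 2,
which is the claimed formula at m = k+1.
This completes the induction.

c_m = (-3)^m - 2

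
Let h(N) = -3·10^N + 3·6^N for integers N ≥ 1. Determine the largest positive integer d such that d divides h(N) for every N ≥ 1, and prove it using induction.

Computing the first values: h(1) = -12 and h(2) = -192; gcd(-12, -192) = 12, so d ≤ 12.
We prove 12 | -3·10^N + 3·6^N for all N ≥ 1 by induction on N.
Base step (N = 1): h(1) = -12 = 12·(-1), so 12 | h(1).
Suppose the result is true for N = k, i.e. 12 | h(k). Then
h(k+1) − 10·h(k) = (-3·10^(k+1) + 3·6^(k+1)) − 10·(-3·10^k + 3·6^k) = (3)·6^k·(6 − 10) = (-12)·6^k. Since 12 | h(k) by the inductive hypothesis, 12 | 10·h(k); and 12 | -12 since -12 = 12·-1. Therefore 12 | h(k+1).
This completes the induction.
Therefore the largest such d is 12.

d = 12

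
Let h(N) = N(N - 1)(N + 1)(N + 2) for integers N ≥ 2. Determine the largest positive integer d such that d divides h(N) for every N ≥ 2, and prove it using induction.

d = 24

Computing the first values: h(2) = 24 and h(3) = 120; gcd(24, 120) = 24, so d ≤ 24.
We prove 24 | N(N - 1)(N + 1)(N + 2) for all N ≥ 2 by induction on N.
When N = 2: h(2) = 24 = 24·(1), so 24 | h(2).
Inductive step: suppose the statement holds for some p ≥ 2, i.e. 24 | h(p). Then
h(p+1) − h(p) = p·(p+1)·(p+2)·(p+3) − (p-1)·p·(p+1)·(p+2) = p·(p+1)·(p+2)·[(p+3) − (p-1)] = 4·p·(p+1)·(p+2). The product of 3 consecutive integers is divisible by (3)! = 6, so h(p+1) − h(p) is divisible by 4·6 = 24. By the inductive hypothesis 24 | h(p), hence 24 | h(p+1).
This completes the induction.
Therefore the largest such d is 24.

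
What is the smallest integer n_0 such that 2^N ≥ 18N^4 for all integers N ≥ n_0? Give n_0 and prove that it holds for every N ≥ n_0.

At N = 22: 4194304 < 4216608, so the inequality fails and n_0 ≥ 23. We prove 2^N ≥ 18N^4 for all N ≥ 23.
When N = 23: 2^N = 8388608 and 18N^4 = 5037138, so 8388608 ≥ 5037138.
Inductive step: assume the claim holds for N = m, so 2^m ≥ 18m^4.
Then 2^(m + 1) = 2·(2^m) ≥ 2·(18m^4).
Also, for m ≥ 23 we have 2·(18m^4) ≥ 18(m+1)^4, since 2 ≥ (1 + 1/m)^4 for all m ≥ 23.
Combining, 2^(m + 1) ≥ 18(m+1)^4.
Hence, by induction on N, the claim holds for every N ≥ 23.
Hence the smallest such n_0 is 23.

n_0 = 23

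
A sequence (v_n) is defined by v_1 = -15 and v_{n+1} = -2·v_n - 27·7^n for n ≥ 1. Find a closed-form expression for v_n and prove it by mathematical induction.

Computing the first terms: v_1 = -15, v_2 = -159, v_3 = -1005. This suggests v_n = -3(-2)^n - 3·7^n.
Base step (n = 1): the formula gives -15 = -15 = v_1.
Suppose the result is true for n = r, so v_r = -3(-2)^r - 3·7^r.
Then v_{r+1} = -2·v_r - 27·7^r = -2·(-3(-2)^r - 3·7^r) - 27·7^r = -3(-2)^(r + 1) - 3·7^(r + 1),
which is the claimed formula at n = r+1.
By the principle of mathematical induction, the result holds for all n ≥ 1.

v_n = -3(-2)^n - 3·7^n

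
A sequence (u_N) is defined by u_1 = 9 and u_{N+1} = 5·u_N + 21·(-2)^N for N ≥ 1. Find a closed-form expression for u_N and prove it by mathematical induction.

u_N = -3(-2)^N + 3·5^(N - 1)

Computing the first terms: u_1 = 9, u_2 = 3, u_3 = 99. This suggests u_N = -3(-2)^N + 3·5^(N - 1).
Base step (N = 1): the formula gives 9 = 9 = u_1.
Inductive step: suppose the statement holds for some k ≥ 1, so u_k = -3(-2)^k + 3·5^(k - 1).
Then u_{k+1} = 5·u_k + 21·(-2)^k = 5·(-3(-2)^k + 3·5^(k - 1)) + 21·(-2)^k = -3(-2)^(k + 1) + 3·5^k = -3(-2)^(k+1) + 3·5^((k+1) - 1),
which is the claimed formula at N = k+1.
By the principle of mathematical induction, the result holds for all N ≥ 1.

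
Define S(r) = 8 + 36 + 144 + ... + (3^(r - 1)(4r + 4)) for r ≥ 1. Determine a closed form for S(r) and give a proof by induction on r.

We claim S(r) = 3^r(2r + 1) - 1 for all r ≥ 1.
For the base case r = 1: S(1) = 8, and the closed form gives 8. They agree.
Suppose the result is true for r = m, so S(m) = 3^m(2m + 1) - 1.
Then S(m+1) = S(m) + (4·3^m(m + 2)) = (3^m(2m + 1) - 1) + (4·3^m(m + 2)).
Simplifying, S(m+1) = 6·3^m·m + 9·3^m - 1 = 3^(m+1)(2(m+1) + 1) - 1,
which is the closed form with r = m+1.
This completes the induction.

S(r) = 3^r(2r + 1) - 1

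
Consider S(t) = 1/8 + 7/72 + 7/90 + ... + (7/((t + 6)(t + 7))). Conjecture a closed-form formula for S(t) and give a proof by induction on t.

We claim S(t) = t/(t + 7) for all t ≥ 1.
Base step (t = 1): S(1) = 1/8, and the closed form gives 1/8. They agree.
Suppose the result is true for t = r, so S(r) = r/(r + 7).
Then S(r+1) = S(r) + (7/((r + 7)(r + 8))) = (r/(r + 7)) + (7/((r + 7)(r + 8))).
Simplifying, S(r+1) = (r + 1)/(r + 8) = (r+1)/((r+1) + 7),
which is the closed form with t = r+1.
This completes the induction.

S(t) = t/(t + 7)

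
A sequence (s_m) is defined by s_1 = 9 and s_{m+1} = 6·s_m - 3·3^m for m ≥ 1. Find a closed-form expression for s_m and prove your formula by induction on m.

Computing the first terms: s_1 = 9, s_2 = 45, s_3 = 243. This suggests s_m = 3^m + 6^m.
For the base case m = 1: the formula gives 9 = 9 = s_1.
For the inductive step, assume it holds for an arbitrary p ≥ 1, so s_p = 3^p + 6^p.
Then s_{p+1} = 6·s_p - 3·3^p = 6·(3^p + 6^p) - 3·3^p = 3^(p + 1) + 6^(p + 1),
which is the claimed formula at m = p+1.
This completes the induction.

s_m = 3^m + 6^m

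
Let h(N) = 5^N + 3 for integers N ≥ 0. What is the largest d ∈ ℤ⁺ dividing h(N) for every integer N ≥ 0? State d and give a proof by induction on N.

Computing the first values: h(0) = 4 and h(1) = 8; gcd(4, 8) = 4, so d ≤ 4.
We prove 4 | 5^N + 3 for all N ≥ 0 by induction on N.
Base case (N = 0): h(0) = 4 = 4·(1), so 4 | h(0).
Inductive step: suppose the statement holds for some p ≥ 0, i.e. 4 | h(p). Then
h(p+1) = 5^(p+1) + 3 = 5·(5^p + 3) - 12 = 5·h(p) - 12. The first term is divisible by 4 by the inductive hypothesis, and -12 is divisible by 4. Hence 4 | h(p+1).
Hence, by induction on N, the claim holds for every N ≥ 0.
Therefore the largest such d is 4.

d = 4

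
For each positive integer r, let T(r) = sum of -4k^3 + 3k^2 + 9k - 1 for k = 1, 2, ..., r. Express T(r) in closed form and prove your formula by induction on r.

We claim T(r) = -r(r^3 + r^2 - 5r - 4) for all r ≥ 1.
When r = 1: T(1) = 7, and the closed form gives 7. They agree.
Suppose the result is true for r = k, so T(k) = k(-k^3 - k^2 + 5k + 4).
Then T(k+1) = T(k) + (-4k^3 - 9k^2 + 3k + 7) = (k(-k^3 - k^2 + 5k + 4)) + (-4k^3 - 9k^2 + 3k + 7).
Simplifying, T(k+1) = -(k + 1)(k^3 + 4k^2 - 7) = -(k+1)((k+1)^3 + (k+1)^2 - 5(k+1) - 4),
which is the closed form with r = k+1.
This completes the induction.

T(r) = -r(r^3 + r^2 - 5r - 4)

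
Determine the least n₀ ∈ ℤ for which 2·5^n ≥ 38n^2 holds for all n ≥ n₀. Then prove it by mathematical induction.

At n = 3: 250 < 342, so the inequality fails and n₀ ≥ 4. We prove 2·5^n ≥ 38n^2 for all n ≥ 4.
When n = 4: 2·5^n = 1250 and 38n^2 = 608, so 1250 ≥ 608.
Inductive step: suppose the statement holds for some k ≥ 4, so 2·5^k ≥ 38k^2.
Then 2·5^(k + 1) = 5·(2·5^k) ≥ 5·(38k^2).
Also, for k ≥ 4 we have 5·(38k^2) ≥ 38(k+1)^2, since 5 ≥ (1 + 1/k)^2 for all k ≥ 4.
Combining, 2·5^(k + 1) ≥ 38(k+1)^2.
By the principle of mathematical induction, the result holds for all n ≥ 4.
Hence the smallest such n₀ is 4.

n₀ = 4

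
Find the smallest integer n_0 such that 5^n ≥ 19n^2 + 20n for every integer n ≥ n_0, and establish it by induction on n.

At n = 3: 125 < 231, so the inequality fails and n_0 ≥ 4. We prove 5^n ≥ 19n^2 + 20n for all n ≥ 4.
Base case (n = 4): 5^n = 625 and 19n^2 + 20n = 384, so 625 ≥ 384.
Suppose the result is true for n = p, so 5^p ≥ 19p^2 + 20p.
Then 5^(p + 1) = 5·(5^p) ≥ 5·(19p^2 + 20p).
Also, for p ≥ 4 we have 5·(19p^2 + 20p) ≥ 19(p+1)^2 + 20(p+1), since 5·(19p^2 + 20p) − (19(p+1)^2 + 20(p+1)) = 76p^2 + 42p - 39, which is nonnegative for all p ≥ 4.
Combining, 5^(p + 1) ≥ 19(p+1)^2 + 20(p+1).
By the principle of mathematical induction, the result holds for all n ≥ 4.
Hence the smallest such n_0 is 4.

n_0 = 4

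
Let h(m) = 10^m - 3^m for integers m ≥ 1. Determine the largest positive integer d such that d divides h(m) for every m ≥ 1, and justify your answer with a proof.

d = 7

Computing the first values: h(1) = 7 and h(2) = 91; gcd(7, 91) = 7, so d ≤ 7.
We prove 7 | 10^m - 3^m for all m ≥ 1 by induction on m.
For the base case m = 1: h(1) = 7 = 7·(1), so 7 | h(1).
Inductive step: suppose the statement holds for some i ≥ 1, i.e. 7 | h(i). Then
10^{i+1} − 3^{i+1} = 10·10^i − 3·3^i = 10·(10^i − 3^i) + (7)·3^i. The first term is divisible by 7 by the inductive hypothesis, and the second term (7)·3^i is divisible by 7 since 7 | 7. Hence 7 | h(i+1).
Hence, by induction on m, the claim holds for every m ≥ 1.
Therefore the largest such d is 7.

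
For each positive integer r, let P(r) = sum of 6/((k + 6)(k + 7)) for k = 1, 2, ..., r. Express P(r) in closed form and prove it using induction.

We claim P(r) = 6r/(7(r + 7)) for all r ≥ 1.
Base case (r = 1): P(1) = 3/28, and the closed form gives 3/28. They agree.
Inductive step: assume the claim holds for r = k, so P(k) = 6k/(7(k + 7)).
Then P(k+1) = P(k) + (6/((k + 7)(k + 8))) = (6k/(7(k + 7))) + (6/((k + 7)(k + 8))).
Simplifying, P(k+1) = 6(k + 1)/(7(k + 8)) = 6(k+1)/(7((k+1) + 7)),
which is the closed form with r = k+1.
Hence, by induction on r, the claim holds for every r ≥ 1.

P(r) = 6r/(7(r + 7))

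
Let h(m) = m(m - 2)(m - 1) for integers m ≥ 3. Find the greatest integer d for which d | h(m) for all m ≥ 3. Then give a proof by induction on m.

Computing the first values: h(3) = 6 and h(4) = 24; gcd(6, 24) = 6, so d ≤ 6.
We prove 6 | m(m - 2)(m - 1) for all m ≥ 3 by induction on m.
Base case (m = 3): h(3) = 6 = 6·(1), so 6 | h(3).
For the inductive step, assume it holds for an arbitrary p ≥ 3, i.e. 6 | h(p). Then
h(p+1) − h(p) = (p-1)·p·(p+1) − (p-2)·(p-1)·p = (p-1)·p·[(p+1) − (p-2)] = 3·(p-1)·p. The product of 2 consecutive integers is divisible by (2)! = 2, so h(p+1) − h(p) is divisible by 3·2 = 6. By the inductive hypothesis 6 | h(p), hence 6 | h(p+1).
Hence, by induction on m, the claim holds for every m ≥ 3.
Therefore the largest such d is 6.

d = 6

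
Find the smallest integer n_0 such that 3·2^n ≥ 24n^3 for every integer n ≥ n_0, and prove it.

At n = 14: 49152 < 65856, so the inequality fails and n_0 ≥ 15. We prove 3·2^n ≥ 24n^3 for all n ≥ 15.
Base step (n = 15): 3·2^n = 98304 and 24n^3 = 81000, so 98304 ≥ 81000.
Inductive step: suppose the statement holds for some j ≥ 15, so 3·2^j ≥ 24j^3.
Then 3·2^(j + 1) = 2·(3·2^j) ≥ 2·(24j^3).
Also, for j ≥ 15 we have 2·(24j^3) ≥ 24(j+1)^3, since 2 ≥ (1 + 1/j)^3 for all j ≥ 15.
Combining, 3·2^(j + 1) ≥ 24(j+1)^3.
By induction, the statement is established for all n ≥ 15.
Hence the smallest such n_0 is 15.

n_0 = 15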